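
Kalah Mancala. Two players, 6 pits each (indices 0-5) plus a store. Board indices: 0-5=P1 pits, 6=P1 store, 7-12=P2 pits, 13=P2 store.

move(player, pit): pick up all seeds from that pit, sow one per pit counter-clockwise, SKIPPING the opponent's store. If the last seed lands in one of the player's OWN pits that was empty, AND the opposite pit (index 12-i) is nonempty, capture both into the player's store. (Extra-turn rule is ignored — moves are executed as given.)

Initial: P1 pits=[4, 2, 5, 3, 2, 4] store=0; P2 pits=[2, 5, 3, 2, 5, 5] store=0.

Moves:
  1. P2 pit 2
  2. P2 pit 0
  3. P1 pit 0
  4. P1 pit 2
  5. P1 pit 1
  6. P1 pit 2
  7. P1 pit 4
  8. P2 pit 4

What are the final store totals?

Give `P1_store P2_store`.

Move 1: P2 pit2 -> P1=[4,2,5,3,2,4](0) P2=[2,5,0,3,6,6](0)
Move 2: P2 pit0 -> P1=[4,2,5,0,2,4](0) P2=[0,6,0,3,6,6](4)
Move 3: P1 pit0 -> P1=[0,3,6,1,3,4](0) P2=[0,6,0,3,6,6](4)
Move 4: P1 pit2 -> P1=[0,3,0,2,4,5](1) P2=[1,7,0,3,6,6](4)
Move 5: P1 pit1 -> P1=[0,0,1,3,5,5](1) P2=[1,7,0,3,6,6](4)
Move 6: P1 pit2 -> P1=[0,0,0,4,5,5](1) P2=[1,7,0,3,6,6](4)
Move 7: P1 pit4 -> P1=[0,0,0,4,0,6](2) P2=[2,8,1,3,6,6](4)
Move 8: P2 pit4 -> P1=[1,1,1,5,0,6](2) P2=[2,8,1,3,0,7](5)

Answer: 2 5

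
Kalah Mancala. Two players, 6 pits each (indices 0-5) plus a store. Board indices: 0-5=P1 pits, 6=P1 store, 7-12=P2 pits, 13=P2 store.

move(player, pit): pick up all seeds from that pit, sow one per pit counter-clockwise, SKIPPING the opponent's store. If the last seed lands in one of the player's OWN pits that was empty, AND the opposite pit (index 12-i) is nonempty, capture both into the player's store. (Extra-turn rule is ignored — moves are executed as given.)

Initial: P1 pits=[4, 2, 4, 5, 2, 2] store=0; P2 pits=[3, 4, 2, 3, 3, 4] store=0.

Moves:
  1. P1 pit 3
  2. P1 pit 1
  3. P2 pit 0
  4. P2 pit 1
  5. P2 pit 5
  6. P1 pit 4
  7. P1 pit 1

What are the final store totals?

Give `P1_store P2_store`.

Move 1: P1 pit3 -> P1=[4,2,4,0,3,3](1) P2=[4,5,2,3,3,4](0)
Move 2: P1 pit1 -> P1=[4,0,5,0,3,3](4) P2=[4,5,0,3,3,4](0)
Move 3: P2 pit0 -> P1=[4,0,5,0,3,3](4) P2=[0,6,1,4,4,4](0)
Move 4: P2 pit1 -> P1=[5,0,5,0,3,3](4) P2=[0,0,2,5,5,5](1)
Move 5: P2 pit5 -> P1=[6,1,6,1,3,3](4) P2=[0,0,2,5,5,0](2)
Move 6: P1 pit4 -> P1=[6,1,6,1,0,4](5) P2=[1,0,2,5,5,0](2)
Move 7: P1 pit1 -> P1=[6,0,7,1,0,4](5) P2=[1,0,2,5,5,0](2)

Answer: 5 2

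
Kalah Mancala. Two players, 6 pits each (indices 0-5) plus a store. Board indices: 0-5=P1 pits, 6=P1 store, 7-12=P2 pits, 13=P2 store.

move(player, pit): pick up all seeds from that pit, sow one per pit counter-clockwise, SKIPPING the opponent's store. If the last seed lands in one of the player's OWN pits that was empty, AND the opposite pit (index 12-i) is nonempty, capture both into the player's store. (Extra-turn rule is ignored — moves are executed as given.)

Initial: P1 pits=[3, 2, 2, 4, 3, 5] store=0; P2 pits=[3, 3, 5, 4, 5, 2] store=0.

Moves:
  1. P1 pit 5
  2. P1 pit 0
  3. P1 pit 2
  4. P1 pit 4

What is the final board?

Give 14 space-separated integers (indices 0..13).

Move 1: P1 pit5 -> P1=[3,2,2,4,3,0](1) P2=[4,4,6,5,5,2](0)
Move 2: P1 pit0 -> P1=[0,3,3,5,3,0](1) P2=[4,4,6,5,5,2](0)
Move 3: P1 pit2 -> P1=[0,3,0,6,4,0](6) P2=[0,4,6,5,5,2](0)
Move 4: P1 pit4 -> P1=[0,3,0,6,0,1](7) P2=[1,5,6,5,5,2](0)

Answer: 0 3 0 6 0 1 7 1 5 6 5 5 2 0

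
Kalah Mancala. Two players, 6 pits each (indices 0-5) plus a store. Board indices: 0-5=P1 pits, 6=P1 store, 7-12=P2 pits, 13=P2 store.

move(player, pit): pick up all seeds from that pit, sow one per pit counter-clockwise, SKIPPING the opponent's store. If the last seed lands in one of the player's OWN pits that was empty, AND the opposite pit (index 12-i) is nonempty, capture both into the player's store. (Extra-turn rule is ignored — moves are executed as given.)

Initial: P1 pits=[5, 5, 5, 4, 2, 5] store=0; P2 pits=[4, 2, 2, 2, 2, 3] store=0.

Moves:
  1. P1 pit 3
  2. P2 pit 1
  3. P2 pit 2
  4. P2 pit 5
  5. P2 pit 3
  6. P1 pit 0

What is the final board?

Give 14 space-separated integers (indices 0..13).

Answer: 0 7 7 1 4 7 2 6 0 0 0 4 1 2

Derivation:
Move 1: P1 pit3 -> P1=[5,5,5,0,3,6](1) P2=[5,2,2,2,2,3](0)
Move 2: P2 pit1 -> P1=[5,5,5,0,3,6](1) P2=[5,0,3,3,2,3](0)
Move 3: P2 pit2 -> P1=[5,5,5,0,3,6](1) P2=[5,0,0,4,3,4](0)
Move 4: P2 pit5 -> P1=[6,6,6,0,3,6](1) P2=[5,0,0,4,3,0](1)
Move 5: P2 pit3 -> P1=[7,6,6,0,3,6](1) P2=[5,0,0,0,4,1](2)
Move 6: P1 pit0 -> P1=[0,7,7,1,4,7](2) P2=[6,0,0,0,4,1](2)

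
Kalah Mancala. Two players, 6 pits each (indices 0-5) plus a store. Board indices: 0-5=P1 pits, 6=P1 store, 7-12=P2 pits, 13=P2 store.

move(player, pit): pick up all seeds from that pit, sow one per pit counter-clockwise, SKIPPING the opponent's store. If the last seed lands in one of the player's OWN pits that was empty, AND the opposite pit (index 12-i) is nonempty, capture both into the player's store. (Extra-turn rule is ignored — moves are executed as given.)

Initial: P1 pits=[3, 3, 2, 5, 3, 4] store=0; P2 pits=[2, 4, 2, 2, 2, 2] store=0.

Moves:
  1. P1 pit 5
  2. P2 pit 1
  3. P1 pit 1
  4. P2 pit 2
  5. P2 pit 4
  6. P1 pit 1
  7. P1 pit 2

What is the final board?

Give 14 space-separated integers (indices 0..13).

Move 1: P1 pit5 -> P1=[3,3,2,5,3,0](1) P2=[3,5,3,2,2,2](0)
Move 2: P2 pit1 -> P1=[3,3,2,5,3,0](1) P2=[3,0,4,3,3,3](1)
Move 3: P1 pit1 -> P1=[3,0,3,6,4,0](1) P2=[3,0,4,3,3,3](1)
Move 4: P2 pit2 -> P1=[3,0,3,6,4,0](1) P2=[3,0,0,4,4,4](2)
Move 5: P2 pit4 -> P1=[4,1,3,6,4,0](1) P2=[3,0,0,4,0,5](3)
Move 6: P1 pit1 -> P1=[4,0,4,6,4,0](1) P2=[3,0,0,4,0,5](3)
Move 7: P1 pit2 -> P1=[4,0,0,7,5,1](2) P2=[3,0,0,4,0,5](3)

Answer: 4 0 0 7 5 1 2 3 0 0 4 0 5 3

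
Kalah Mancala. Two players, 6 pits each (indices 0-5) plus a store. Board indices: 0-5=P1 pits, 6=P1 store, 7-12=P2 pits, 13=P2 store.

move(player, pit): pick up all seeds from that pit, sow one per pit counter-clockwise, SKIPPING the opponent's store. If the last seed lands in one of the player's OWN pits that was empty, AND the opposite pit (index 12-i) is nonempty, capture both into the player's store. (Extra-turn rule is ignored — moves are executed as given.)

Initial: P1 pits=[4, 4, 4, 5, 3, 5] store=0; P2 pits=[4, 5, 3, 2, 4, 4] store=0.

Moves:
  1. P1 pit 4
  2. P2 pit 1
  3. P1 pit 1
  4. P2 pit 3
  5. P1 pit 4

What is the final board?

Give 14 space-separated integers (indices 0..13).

Answer: 4 0 5 6 0 8 1 5 0 4 0 6 6 2

Derivation:
Move 1: P1 pit4 -> P1=[4,4,4,5,0,6](1) P2=[5,5,3,2,4,4](0)
Move 2: P2 pit1 -> P1=[4,4,4,5,0,6](1) P2=[5,0,4,3,5,5](1)
Move 3: P1 pit1 -> P1=[4,0,5,6,1,7](1) P2=[5,0,4,3,5,5](1)
Move 4: P2 pit3 -> P1=[4,0,5,6,1,7](1) P2=[5,0,4,0,6,6](2)
Move 5: P1 pit4 -> P1=[4,0,5,6,0,8](1) P2=[5,0,4,0,6,6](2)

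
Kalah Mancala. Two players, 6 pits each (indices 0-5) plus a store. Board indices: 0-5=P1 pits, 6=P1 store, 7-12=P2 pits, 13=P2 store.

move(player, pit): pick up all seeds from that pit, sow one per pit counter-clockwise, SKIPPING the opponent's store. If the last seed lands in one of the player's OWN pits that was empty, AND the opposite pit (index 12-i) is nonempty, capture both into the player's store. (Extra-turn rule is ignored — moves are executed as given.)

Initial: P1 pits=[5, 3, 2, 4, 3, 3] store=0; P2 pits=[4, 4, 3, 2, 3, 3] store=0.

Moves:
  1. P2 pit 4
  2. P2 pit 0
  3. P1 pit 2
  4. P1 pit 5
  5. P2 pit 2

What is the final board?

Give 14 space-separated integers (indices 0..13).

Move 1: P2 pit4 -> P1=[6,3,2,4,3,3](0) P2=[4,4,3,2,0,4](1)
Move 2: P2 pit0 -> P1=[6,0,2,4,3,3](0) P2=[0,5,4,3,0,4](5)
Move 3: P1 pit2 -> P1=[6,0,0,5,4,3](0) P2=[0,5,4,3,0,4](5)
Move 4: P1 pit5 -> P1=[6,0,0,5,4,0](1) P2=[1,6,4,3,0,4](5)
Move 5: P2 pit2 -> P1=[6,0,0,5,4,0](1) P2=[1,6,0,4,1,5](6)

Answer: 6 0 0 5 4 0 1 1 6 0 4 1 5 6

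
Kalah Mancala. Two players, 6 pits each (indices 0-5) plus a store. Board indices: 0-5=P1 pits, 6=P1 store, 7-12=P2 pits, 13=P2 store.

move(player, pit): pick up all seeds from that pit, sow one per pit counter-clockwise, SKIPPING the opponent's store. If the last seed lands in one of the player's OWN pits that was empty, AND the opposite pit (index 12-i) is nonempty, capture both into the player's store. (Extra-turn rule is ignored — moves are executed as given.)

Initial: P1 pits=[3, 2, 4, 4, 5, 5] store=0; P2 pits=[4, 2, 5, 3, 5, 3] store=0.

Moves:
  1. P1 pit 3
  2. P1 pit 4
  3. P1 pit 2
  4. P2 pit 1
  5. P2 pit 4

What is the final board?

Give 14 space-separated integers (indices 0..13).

Move 1: P1 pit3 -> P1=[3,2,4,0,6,6](1) P2=[5,2,5,3,5,3](0)
Move 2: P1 pit4 -> P1=[3,2,4,0,0,7](2) P2=[6,3,6,4,5,3](0)
Move 3: P1 pit2 -> P1=[3,2,0,1,1,8](3) P2=[6,3,6,4,5,3](0)
Move 4: P2 pit1 -> P1=[3,2,0,1,1,8](3) P2=[6,0,7,5,6,3](0)
Move 5: P2 pit4 -> P1=[4,3,1,2,1,8](3) P2=[6,0,7,5,0,4](1)

Answer: 4 3 1 2 1 8 3 6 0 7 5 0 4 1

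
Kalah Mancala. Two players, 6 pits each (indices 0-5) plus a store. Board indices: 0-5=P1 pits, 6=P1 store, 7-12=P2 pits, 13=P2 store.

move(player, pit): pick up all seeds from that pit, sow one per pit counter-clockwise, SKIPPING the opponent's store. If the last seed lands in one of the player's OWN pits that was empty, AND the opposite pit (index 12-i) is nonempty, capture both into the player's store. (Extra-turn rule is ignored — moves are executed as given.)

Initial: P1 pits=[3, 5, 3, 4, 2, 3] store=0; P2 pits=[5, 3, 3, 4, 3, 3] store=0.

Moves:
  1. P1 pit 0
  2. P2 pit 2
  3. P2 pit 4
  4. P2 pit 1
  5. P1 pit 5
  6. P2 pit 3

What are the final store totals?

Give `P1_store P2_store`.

Answer: 1 10

Derivation:
Move 1: P1 pit0 -> P1=[0,6,4,5,2,3](0) P2=[5,3,3,4,3,3](0)
Move 2: P2 pit2 -> P1=[0,6,4,5,2,3](0) P2=[5,3,0,5,4,4](0)
Move 3: P2 pit4 -> P1=[1,7,4,5,2,3](0) P2=[5,3,0,5,0,5](1)
Move 4: P2 pit1 -> P1=[1,0,4,5,2,3](0) P2=[5,0,1,6,0,5](9)
Move 5: P1 pit5 -> P1=[1,0,4,5,2,0](1) P2=[6,1,1,6,0,5](9)
Move 6: P2 pit3 -> P1=[2,1,5,5,2,0](1) P2=[6,1,1,0,1,6](10)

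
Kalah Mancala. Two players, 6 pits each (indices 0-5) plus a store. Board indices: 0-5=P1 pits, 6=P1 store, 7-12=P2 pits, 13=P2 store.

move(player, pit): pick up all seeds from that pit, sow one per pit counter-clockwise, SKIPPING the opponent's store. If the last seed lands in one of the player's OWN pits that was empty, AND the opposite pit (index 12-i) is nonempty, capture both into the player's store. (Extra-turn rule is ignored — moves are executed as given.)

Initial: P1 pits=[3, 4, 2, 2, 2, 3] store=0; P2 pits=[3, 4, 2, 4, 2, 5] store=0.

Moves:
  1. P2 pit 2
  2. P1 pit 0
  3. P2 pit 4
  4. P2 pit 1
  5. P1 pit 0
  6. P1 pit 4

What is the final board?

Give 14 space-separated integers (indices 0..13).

Answer: 0 6 3 3 0 4 1 3 0 1 6 1 7 1

Derivation:
Move 1: P2 pit2 -> P1=[3,4,2,2,2,3](0) P2=[3,4,0,5,3,5](0)
Move 2: P1 pit0 -> P1=[0,5,3,3,2,3](0) P2=[3,4,0,5,3,5](0)
Move 3: P2 pit4 -> P1=[1,5,3,3,2,3](0) P2=[3,4,0,5,0,6](1)
Move 4: P2 pit1 -> P1=[1,5,3,3,2,3](0) P2=[3,0,1,6,1,7](1)
Move 5: P1 pit0 -> P1=[0,6,3,3,2,3](0) P2=[3,0,1,6,1,7](1)
Move 6: P1 pit4 -> P1=[0,6,3,3,0,4](1) P2=[3,0,1,6,1,7](1)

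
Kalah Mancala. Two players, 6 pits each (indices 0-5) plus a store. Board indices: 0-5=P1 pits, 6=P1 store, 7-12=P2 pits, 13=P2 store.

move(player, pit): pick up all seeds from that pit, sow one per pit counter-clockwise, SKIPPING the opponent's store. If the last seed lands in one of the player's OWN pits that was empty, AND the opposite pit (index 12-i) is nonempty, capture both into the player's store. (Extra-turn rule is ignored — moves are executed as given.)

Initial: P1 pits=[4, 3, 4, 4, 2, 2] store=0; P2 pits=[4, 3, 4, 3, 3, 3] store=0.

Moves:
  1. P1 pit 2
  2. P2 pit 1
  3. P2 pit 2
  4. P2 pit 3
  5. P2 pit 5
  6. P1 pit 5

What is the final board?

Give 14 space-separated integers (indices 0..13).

Move 1: P1 pit2 -> P1=[4,3,0,5,3,3](1) P2=[4,3,4,3,3,3](0)
Move 2: P2 pit1 -> P1=[4,3,0,5,3,3](1) P2=[4,0,5,4,4,3](0)
Move 3: P2 pit2 -> P1=[5,3,0,5,3,3](1) P2=[4,0,0,5,5,4](1)
Move 4: P2 pit3 -> P1=[6,4,0,5,3,3](1) P2=[4,0,0,0,6,5](2)
Move 5: P2 pit5 -> P1=[7,5,1,6,3,3](1) P2=[4,0,0,0,6,0](3)
Move 6: P1 pit5 -> P1=[7,5,1,6,3,0](2) P2=[5,1,0,0,6,0](3)

Answer: 7 5 1 6 3 0 2 5 1 0 0 6 0 3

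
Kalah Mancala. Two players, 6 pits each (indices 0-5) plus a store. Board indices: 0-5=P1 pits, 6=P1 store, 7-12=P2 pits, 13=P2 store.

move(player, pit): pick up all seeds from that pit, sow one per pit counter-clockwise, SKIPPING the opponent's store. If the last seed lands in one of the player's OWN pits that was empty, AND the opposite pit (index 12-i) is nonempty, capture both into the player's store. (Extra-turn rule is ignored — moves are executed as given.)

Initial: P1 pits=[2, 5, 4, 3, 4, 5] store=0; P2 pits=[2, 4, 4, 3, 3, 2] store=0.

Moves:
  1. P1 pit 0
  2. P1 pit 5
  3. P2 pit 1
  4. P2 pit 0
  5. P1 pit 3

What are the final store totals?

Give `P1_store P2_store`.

Answer: 2 1

Derivation:
Move 1: P1 pit0 -> P1=[0,6,5,3,4,5](0) P2=[2,4,4,3,3,2](0)
Move 2: P1 pit5 -> P1=[0,6,5,3,4,0](1) P2=[3,5,5,4,3,2](0)
Move 3: P2 pit1 -> P1=[0,6,5,3,4,0](1) P2=[3,0,6,5,4,3](1)
Move 4: P2 pit0 -> P1=[0,6,5,3,4,0](1) P2=[0,1,7,6,4,3](1)
Move 5: P1 pit3 -> P1=[0,6,5,0,5,1](2) P2=[0,1,7,6,4,3](1)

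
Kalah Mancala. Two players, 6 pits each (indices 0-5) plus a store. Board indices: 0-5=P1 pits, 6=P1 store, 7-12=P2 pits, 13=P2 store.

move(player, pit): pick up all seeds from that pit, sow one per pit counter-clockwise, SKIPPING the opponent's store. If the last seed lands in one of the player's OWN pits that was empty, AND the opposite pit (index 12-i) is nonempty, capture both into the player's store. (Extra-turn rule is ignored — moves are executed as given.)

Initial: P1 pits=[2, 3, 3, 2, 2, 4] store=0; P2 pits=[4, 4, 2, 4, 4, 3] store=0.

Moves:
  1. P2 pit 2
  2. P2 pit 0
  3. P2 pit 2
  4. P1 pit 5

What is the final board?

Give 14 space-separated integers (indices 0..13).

Move 1: P2 pit2 -> P1=[2,3,3,2,2,4](0) P2=[4,4,0,5,5,3](0)
Move 2: P2 pit0 -> P1=[2,3,3,2,2,4](0) P2=[0,5,1,6,6,3](0)
Move 3: P2 pit2 -> P1=[2,3,3,2,2,4](0) P2=[0,5,0,7,6,3](0)
Move 4: P1 pit5 -> P1=[2,3,3,2,2,0](1) P2=[1,6,1,7,6,3](0)

Answer: 2 3 3 2 2 0 1 1 6 1 7 6 3 0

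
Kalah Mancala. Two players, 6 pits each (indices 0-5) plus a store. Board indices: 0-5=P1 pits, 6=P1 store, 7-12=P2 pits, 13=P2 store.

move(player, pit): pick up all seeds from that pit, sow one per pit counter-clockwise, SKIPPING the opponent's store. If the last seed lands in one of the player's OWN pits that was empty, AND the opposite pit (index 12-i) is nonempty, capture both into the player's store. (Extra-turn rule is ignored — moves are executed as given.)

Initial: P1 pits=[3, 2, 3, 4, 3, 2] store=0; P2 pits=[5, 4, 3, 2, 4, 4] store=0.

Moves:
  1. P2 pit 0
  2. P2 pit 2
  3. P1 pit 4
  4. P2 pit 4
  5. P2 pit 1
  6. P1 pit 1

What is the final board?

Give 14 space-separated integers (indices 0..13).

Answer: 4 0 5 6 1 3 1 1 0 1 5 1 8 3

Derivation:
Move 1: P2 pit0 -> P1=[3,2,3,4,3,2](0) P2=[0,5,4,3,5,5](0)
Move 2: P2 pit2 -> P1=[3,2,3,4,3,2](0) P2=[0,5,0,4,6,6](1)
Move 3: P1 pit4 -> P1=[3,2,3,4,0,3](1) P2=[1,5,0,4,6,6](1)
Move 4: P2 pit4 -> P1=[4,3,4,5,0,3](1) P2=[1,5,0,4,0,7](2)
Move 5: P2 pit1 -> P1=[4,3,4,5,0,3](1) P2=[1,0,1,5,1,8](3)
Move 6: P1 pit1 -> P1=[4,0,5,6,1,3](1) P2=[1,0,1,5,1,8](3)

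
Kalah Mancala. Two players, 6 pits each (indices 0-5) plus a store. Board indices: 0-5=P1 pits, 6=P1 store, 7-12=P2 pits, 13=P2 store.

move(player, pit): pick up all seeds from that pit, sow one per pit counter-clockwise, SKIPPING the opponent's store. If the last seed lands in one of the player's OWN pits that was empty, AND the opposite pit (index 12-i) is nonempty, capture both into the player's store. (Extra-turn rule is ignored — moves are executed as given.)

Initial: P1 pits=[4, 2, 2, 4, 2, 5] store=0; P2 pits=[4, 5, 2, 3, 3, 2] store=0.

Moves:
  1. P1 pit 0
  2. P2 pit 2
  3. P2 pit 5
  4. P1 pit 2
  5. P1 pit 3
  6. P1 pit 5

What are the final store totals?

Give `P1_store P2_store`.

Answer: 2 1

Derivation:
Move 1: P1 pit0 -> P1=[0,3,3,5,3,5](0) P2=[4,5,2,3,3,2](0)
Move 2: P2 pit2 -> P1=[0,3,3,5,3,5](0) P2=[4,5,0,4,4,2](0)
Move 3: P2 pit5 -> P1=[1,3,3,5,3,5](0) P2=[4,5,0,4,4,0](1)
Move 4: P1 pit2 -> P1=[1,3,0,6,4,6](0) P2=[4,5,0,4,4,0](1)
Move 5: P1 pit3 -> P1=[1,3,0,0,5,7](1) P2=[5,6,1,4,4,0](1)
Move 6: P1 pit5 -> P1=[1,3,0,0,5,0](2) P2=[6,7,2,5,5,1](1)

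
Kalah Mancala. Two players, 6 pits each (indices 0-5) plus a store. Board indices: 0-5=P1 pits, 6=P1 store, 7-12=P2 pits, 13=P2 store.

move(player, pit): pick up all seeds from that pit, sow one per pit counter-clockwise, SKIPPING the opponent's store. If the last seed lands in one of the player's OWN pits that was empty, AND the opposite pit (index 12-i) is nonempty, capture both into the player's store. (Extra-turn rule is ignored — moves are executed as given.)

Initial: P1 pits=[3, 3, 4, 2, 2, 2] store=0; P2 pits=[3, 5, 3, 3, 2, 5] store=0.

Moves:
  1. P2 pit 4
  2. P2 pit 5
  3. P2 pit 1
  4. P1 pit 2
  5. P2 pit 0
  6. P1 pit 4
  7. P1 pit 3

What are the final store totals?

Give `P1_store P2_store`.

Move 1: P2 pit4 -> P1=[3,3,4,2,2,2](0) P2=[3,5,3,3,0,6](1)
Move 2: P2 pit5 -> P1=[4,4,5,3,3,2](0) P2=[3,5,3,3,0,0](2)
Move 3: P2 pit1 -> P1=[4,4,5,3,3,2](0) P2=[3,0,4,4,1,1](3)
Move 4: P1 pit2 -> P1=[4,4,0,4,4,3](1) P2=[4,0,4,4,1,1](3)
Move 5: P2 pit0 -> P1=[4,4,0,4,4,3](1) P2=[0,1,5,5,2,1](3)
Move 6: P1 pit4 -> P1=[4,4,0,4,0,4](2) P2=[1,2,5,5,2,1](3)
Move 7: P1 pit3 -> P1=[4,4,0,0,1,5](3) P2=[2,2,5,5,2,1](3)

Answer: 3 3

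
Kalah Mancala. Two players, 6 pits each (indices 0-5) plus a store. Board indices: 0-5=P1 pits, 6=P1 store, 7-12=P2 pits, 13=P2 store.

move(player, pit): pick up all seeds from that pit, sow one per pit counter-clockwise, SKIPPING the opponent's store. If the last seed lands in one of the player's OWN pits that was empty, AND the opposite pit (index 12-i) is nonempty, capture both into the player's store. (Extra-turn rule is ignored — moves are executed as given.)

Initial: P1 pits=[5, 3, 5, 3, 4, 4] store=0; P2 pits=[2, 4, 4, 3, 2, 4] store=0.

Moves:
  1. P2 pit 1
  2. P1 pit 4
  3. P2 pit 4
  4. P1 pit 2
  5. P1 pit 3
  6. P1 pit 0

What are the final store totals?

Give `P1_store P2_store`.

Move 1: P2 pit1 -> P1=[5,3,5,3,4,4](0) P2=[2,0,5,4,3,5](0)
Move 2: P1 pit4 -> P1=[5,3,5,3,0,5](1) P2=[3,1,5,4,3,5](0)
Move 3: P2 pit4 -> P1=[6,3,5,3,0,5](1) P2=[3,1,5,4,0,6](1)
Move 4: P1 pit2 -> P1=[6,3,0,4,1,6](2) P2=[4,1,5,4,0,6](1)
Move 5: P1 pit3 -> P1=[6,3,0,0,2,7](3) P2=[5,1,5,4,0,6](1)
Move 6: P1 pit0 -> P1=[0,4,1,1,3,8](4) P2=[5,1,5,4,0,6](1)

Answer: 4 1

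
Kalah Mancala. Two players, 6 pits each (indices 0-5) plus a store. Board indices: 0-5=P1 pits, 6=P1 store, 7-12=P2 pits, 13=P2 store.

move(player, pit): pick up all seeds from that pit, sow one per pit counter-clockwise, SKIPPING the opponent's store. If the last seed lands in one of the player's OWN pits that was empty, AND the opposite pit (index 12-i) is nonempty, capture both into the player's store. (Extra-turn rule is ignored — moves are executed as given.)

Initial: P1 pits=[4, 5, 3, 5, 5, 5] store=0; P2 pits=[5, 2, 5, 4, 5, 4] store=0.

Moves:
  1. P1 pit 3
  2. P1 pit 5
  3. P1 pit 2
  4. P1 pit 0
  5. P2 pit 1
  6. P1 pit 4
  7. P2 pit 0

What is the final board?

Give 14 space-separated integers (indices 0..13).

Move 1: P1 pit3 -> P1=[4,5,3,0,6,6](1) P2=[6,3,5,4,5,4](0)
Move 2: P1 pit5 -> P1=[4,5,3,0,6,0](2) P2=[7,4,6,5,6,4](0)
Move 3: P1 pit2 -> P1=[4,5,0,1,7,0](10) P2=[0,4,6,5,6,4](0)
Move 4: P1 pit0 -> P1=[0,6,1,2,8,0](10) P2=[0,4,6,5,6,4](0)
Move 5: P2 pit1 -> P1=[0,6,1,2,8,0](10) P2=[0,0,7,6,7,5](0)
Move 6: P1 pit4 -> P1=[0,6,1,2,0,1](11) P2=[1,1,8,7,8,6](0)
Move 7: P2 pit0 -> P1=[0,6,1,2,0,1](11) P2=[0,2,8,7,8,6](0)

Answer: 0 6 1 2 0 1 11 0 2 8 7 8 6 0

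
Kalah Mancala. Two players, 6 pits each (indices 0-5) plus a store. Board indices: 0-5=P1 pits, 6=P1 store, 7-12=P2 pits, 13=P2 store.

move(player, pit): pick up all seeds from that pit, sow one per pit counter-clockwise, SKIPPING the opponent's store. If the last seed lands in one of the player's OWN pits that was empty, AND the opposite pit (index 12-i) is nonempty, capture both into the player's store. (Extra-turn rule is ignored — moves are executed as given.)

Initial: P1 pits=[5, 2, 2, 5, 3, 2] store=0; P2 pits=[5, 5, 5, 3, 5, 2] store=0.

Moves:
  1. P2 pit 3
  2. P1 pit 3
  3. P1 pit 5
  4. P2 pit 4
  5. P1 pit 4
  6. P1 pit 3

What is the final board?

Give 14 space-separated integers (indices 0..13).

Answer: 6 3 3 0 0 1 12 8 0 5 0 0 4 2

Derivation:
Move 1: P2 pit3 -> P1=[5,2,2,5,3,2](0) P2=[5,5,5,0,6,3](1)
Move 2: P1 pit3 -> P1=[5,2,2,0,4,3](1) P2=[6,6,5,0,6,3](1)
Move 3: P1 pit5 -> P1=[5,2,2,0,4,0](2) P2=[7,7,5,0,6,3](1)
Move 4: P2 pit4 -> P1=[6,3,3,1,4,0](2) P2=[7,7,5,0,0,4](2)
Move 5: P1 pit4 -> P1=[6,3,3,1,0,1](3) P2=[8,8,5,0,0,4](2)
Move 6: P1 pit3 -> P1=[6,3,3,0,0,1](12) P2=[8,0,5,0,0,4](2)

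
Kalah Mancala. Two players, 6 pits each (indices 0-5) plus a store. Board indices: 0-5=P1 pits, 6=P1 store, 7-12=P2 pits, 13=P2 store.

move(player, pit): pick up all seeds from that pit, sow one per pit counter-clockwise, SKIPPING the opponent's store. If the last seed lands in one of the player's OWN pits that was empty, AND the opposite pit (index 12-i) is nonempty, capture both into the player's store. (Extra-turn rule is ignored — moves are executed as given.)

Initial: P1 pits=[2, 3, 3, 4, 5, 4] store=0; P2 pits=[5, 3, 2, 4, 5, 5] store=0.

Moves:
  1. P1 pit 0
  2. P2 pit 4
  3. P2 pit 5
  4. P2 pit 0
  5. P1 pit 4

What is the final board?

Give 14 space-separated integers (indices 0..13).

Answer: 0 6 6 5 0 5 1 1 5 4 6 1 0 5

Derivation:
Move 1: P1 pit0 -> P1=[0,4,4,4,5,4](0) P2=[5,3,2,4,5,5](0)
Move 2: P2 pit4 -> P1=[1,5,5,4,5,4](0) P2=[5,3,2,4,0,6](1)
Move 3: P2 pit5 -> P1=[2,6,6,5,6,4](0) P2=[5,3,2,4,0,0](2)
Move 4: P2 pit0 -> P1=[0,6,6,5,6,4](0) P2=[0,4,3,5,1,0](5)
Move 5: P1 pit4 -> P1=[0,6,6,5,0,5](1) P2=[1,5,4,6,1,0](5)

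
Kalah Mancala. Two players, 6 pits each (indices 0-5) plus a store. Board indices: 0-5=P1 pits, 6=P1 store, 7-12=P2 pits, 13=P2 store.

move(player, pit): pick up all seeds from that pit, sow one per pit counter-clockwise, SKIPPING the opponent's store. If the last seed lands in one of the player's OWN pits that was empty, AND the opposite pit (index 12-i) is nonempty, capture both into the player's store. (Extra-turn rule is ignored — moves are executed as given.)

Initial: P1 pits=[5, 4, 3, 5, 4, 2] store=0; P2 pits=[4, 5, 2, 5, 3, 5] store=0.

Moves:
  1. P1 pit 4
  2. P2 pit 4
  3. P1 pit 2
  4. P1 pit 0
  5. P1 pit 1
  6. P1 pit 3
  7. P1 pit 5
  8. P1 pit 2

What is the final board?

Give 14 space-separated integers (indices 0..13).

Answer: 0 0 0 1 5 0 5 7 8 4 7 2 7 1

Derivation:
Move 1: P1 pit4 -> P1=[5,4,3,5,0,3](1) P2=[5,6,2,5,3,5](0)
Move 2: P2 pit4 -> P1=[6,4,3,5,0,3](1) P2=[5,6,2,5,0,6](1)
Move 3: P1 pit2 -> P1=[6,4,0,6,1,4](1) P2=[5,6,2,5,0,6](1)
Move 4: P1 pit0 -> P1=[0,5,1,7,2,5](2) P2=[5,6,2,5,0,6](1)
Move 5: P1 pit1 -> P1=[0,0,2,8,3,6](3) P2=[5,6,2,5,0,6](1)
Move 6: P1 pit3 -> P1=[0,0,2,0,4,7](4) P2=[6,7,3,6,1,6](1)
Move 7: P1 pit5 -> P1=[0,0,2,0,4,0](5) P2=[7,8,4,7,2,7](1)
Move 8: P1 pit2 -> P1=[0,0,0,1,5,0](5) P2=[7,8,4,7,2,7](1)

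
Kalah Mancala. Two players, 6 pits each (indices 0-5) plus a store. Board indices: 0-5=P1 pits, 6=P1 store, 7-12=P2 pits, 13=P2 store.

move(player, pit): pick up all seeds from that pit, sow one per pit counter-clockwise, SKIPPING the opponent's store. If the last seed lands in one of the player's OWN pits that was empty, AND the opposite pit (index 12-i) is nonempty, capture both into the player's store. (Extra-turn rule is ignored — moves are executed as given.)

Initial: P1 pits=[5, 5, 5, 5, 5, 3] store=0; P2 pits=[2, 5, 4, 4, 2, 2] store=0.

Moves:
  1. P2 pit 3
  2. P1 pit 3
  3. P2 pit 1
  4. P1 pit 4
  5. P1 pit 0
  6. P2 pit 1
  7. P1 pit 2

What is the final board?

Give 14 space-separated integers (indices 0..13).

Answer: 0 6 0 2 2 7 4 6 1 7 2 4 4 2

Derivation:
Move 1: P2 pit3 -> P1=[6,5,5,5,5,3](0) P2=[2,5,4,0,3,3](1)
Move 2: P1 pit3 -> P1=[6,5,5,0,6,4](1) P2=[3,6,4,0,3,3](1)
Move 3: P2 pit1 -> P1=[7,5,5,0,6,4](1) P2=[3,0,5,1,4,4](2)
Move 4: P1 pit4 -> P1=[7,5,5,0,0,5](2) P2=[4,1,6,2,4,4](2)
Move 5: P1 pit0 -> P1=[0,6,6,1,1,6](3) P2=[5,1,6,2,4,4](2)
Move 6: P2 pit1 -> P1=[0,6,6,1,1,6](3) P2=[5,0,7,2,4,4](2)
Move 7: P1 pit2 -> P1=[0,6,0,2,2,7](4) P2=[6,1,7,2,4,4](2)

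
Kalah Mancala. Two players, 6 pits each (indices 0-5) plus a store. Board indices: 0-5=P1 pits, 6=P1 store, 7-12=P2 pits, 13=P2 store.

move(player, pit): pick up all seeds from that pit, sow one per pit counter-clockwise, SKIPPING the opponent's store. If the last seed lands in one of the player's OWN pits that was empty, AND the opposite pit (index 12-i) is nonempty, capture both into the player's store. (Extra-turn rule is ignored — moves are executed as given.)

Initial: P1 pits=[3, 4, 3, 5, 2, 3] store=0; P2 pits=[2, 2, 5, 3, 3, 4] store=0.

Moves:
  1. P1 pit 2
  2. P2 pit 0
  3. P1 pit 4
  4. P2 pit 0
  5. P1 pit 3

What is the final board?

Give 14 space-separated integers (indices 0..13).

Answer: 3 4 0 0 1 6 2 1 5 7 3 3 4 0

Derivation:
Move 1: P1 pit2 -> P1=[3,4,0,6,3,4](0) P2=[2,2,5,3,3,4](0)
Move 2: P2 pit0 -> P1=[3,4,0,6,3,4](0) P2=[0,3,6,3,3,4](0)
Move 3: P1 pit4 -> P1=[3,4,0,6,0,5](1) P2=[1,3,6,3,3,4](0)
Move 4: P2 pit0 -> P1=[3,4,0,6,0,5](1) P2=[0,4,6,3,3,4](0)
Move 5: P1 pit3 -> P1=[3,4,0,0,1,6](2) P2=[1,5,7,3,3,4](0)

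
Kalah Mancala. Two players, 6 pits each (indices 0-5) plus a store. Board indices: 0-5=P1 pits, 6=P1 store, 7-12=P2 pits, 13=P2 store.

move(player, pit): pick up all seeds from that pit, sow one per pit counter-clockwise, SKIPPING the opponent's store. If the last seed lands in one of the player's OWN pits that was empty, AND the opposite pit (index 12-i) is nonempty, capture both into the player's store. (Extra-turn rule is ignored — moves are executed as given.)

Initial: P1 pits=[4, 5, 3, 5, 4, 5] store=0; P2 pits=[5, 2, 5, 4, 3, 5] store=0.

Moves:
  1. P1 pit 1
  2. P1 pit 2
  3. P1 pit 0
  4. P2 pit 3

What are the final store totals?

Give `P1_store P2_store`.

Move 1: P1 pit1 -> P1=[4,0,4,6,5,6](1) P2=[5,2,5,4,3,5](0)
Move 2: P1 pit2 -> P1=[4,0,0,7,6,7](2) P2=[5,2,5,4,3,5](0)
Move 3: P1 pit0 -> P1=[0,1,1,8,7,7](2) P2=[5,2,5,4,3,5](0)
Move 4: P2 pit3 -> P1=[1,1,1,8,7,7](2) P2=[5,2,5,0,4,6](1)

Answer: 2 1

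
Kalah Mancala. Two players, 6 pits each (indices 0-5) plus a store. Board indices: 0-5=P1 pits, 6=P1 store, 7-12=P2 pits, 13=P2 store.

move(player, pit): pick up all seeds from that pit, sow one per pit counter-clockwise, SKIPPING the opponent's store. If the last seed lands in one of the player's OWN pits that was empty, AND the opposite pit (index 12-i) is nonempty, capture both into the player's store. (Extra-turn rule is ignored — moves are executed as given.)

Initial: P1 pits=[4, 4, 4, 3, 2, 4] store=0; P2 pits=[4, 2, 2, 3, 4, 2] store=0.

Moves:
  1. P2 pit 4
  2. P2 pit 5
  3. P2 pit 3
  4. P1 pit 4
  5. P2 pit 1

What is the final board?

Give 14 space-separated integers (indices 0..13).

Move 1: P2 pit4 -> P1=[5,5,4,3,2,4](0) P2=[4,2,2,3,0,3](1)
Move 2: P2 pit5 -> P1=[6,6,4,3,2,4](0) P2=[4,2,2,3,0,0](2)
Move 3: P2 pit3 -> P1=[6,6,4,3,2,4](0) P2=[4,2,2,0,1,1](3)
Move 4: P1 pit4 -> P1=[6,6,4,3,0,5](1) P2=[4,2,2,0,1,1](3)
Move 5: P2 pit1 -> P1=[6,6,0,3,0,5](1) P2=[4,0,3,0,1,1](8)

Answer: 6 6 0 3 0 5 1 4 0 3 0 1 1 8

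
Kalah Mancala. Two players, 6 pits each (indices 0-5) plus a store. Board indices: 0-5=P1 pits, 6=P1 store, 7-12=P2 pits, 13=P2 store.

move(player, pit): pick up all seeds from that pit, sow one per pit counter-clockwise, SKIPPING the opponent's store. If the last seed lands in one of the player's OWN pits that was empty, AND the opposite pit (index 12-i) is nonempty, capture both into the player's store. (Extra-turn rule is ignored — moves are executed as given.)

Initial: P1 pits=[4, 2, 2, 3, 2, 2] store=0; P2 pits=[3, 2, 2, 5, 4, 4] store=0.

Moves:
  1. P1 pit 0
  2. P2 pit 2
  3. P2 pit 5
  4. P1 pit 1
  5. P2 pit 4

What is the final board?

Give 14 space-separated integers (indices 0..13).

Move 1: P1 pit0 -> P1=[0,3,3,4,3,2](0) P2=[3,2,2,5,4,4](0)
Move 2: P2 pit2 -> P1=[0,3,3,4,3,2](0) P2=[3,2,0,6,5,4](0)
Move 3: P2 pit5 -> P1=[1,4,4,4,3,2](0) P2=[3,2,0,6,5,0](1)
Move 4: P1 pit1 -> P1=[1,0,5,5,4,3](0) P2=[3,2,0,6,5,0](1)
Move 5: P2 pit4 -> P1=[2,1,6,5,4,3](0) P2=[3,2,0,6,0,1](2)

Answer: 2 1 6 5 4 3 0 3 2 0 6 0 1 2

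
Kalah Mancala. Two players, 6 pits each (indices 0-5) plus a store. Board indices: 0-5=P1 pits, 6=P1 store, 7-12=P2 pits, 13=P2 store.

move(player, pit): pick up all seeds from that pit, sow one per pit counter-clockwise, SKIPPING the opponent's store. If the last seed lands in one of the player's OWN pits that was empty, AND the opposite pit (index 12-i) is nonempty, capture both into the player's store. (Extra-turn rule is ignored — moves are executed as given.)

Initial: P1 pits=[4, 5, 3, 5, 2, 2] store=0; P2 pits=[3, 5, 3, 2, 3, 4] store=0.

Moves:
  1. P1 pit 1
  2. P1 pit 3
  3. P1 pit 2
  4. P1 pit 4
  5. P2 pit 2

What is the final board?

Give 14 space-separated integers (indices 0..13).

Answer: 5 0 0 1 0 6 4 5 7 0 3 4 5 1

Derivation:
Move 1: P1 pit1 -> P1=[4,0,4,6,3,3](1) P2=[3,5,3,2,3,4](0)
Move 2: P1 pit3 -> P1=[4,0,4,0,4,4](2) P2=[4,6,4,2,3,4](0)
Move 3: P1 pit2 -> P1=[4,0,0,1,5,5](3) P2=[4,6,4,2,3,4](0)
Move 4: P1 pit4 -> P1=[4,0,0,1,0,6](4) P2=[5,7,5,2,3,4](0)
Move 5: P2 pit2 -> P1=[5,0,0,1,0,6](4) P2=[5,7,0,3,4,5](1)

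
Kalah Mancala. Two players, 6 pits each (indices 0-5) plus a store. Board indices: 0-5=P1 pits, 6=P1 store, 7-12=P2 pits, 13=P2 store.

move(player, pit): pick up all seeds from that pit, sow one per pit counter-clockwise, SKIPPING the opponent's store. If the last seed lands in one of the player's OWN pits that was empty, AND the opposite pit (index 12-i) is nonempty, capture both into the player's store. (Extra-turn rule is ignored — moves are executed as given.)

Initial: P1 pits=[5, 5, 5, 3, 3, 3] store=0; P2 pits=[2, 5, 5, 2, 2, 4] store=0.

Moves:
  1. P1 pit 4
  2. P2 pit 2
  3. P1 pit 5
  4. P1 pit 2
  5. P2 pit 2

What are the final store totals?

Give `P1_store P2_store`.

Answer: 3 1

Derivation:
Move 1: P1 pit4 -> P1=[5,5,5,3,0,4](1) P2=[3,5,5,2,2,4](0)
Move 2: P2 pit2 -> P1=[6,5,5,3,0,4](1) P2=[3,5,0,3,3,5](1)
Move 3: P1 pit5 -> P1=[6,5,5,3,0,0](2) P2=[4,6,1,3,3,5](1)
Move 4: P1 pit2 -> P1=[6,5,0,4,1,1](3) P2=[5,6,1,3,3,5](1)
Move 5: P2 pit2 -> P1=[6,5,0,4,1,1](3) P2=[5,6,0,4,3,5](1)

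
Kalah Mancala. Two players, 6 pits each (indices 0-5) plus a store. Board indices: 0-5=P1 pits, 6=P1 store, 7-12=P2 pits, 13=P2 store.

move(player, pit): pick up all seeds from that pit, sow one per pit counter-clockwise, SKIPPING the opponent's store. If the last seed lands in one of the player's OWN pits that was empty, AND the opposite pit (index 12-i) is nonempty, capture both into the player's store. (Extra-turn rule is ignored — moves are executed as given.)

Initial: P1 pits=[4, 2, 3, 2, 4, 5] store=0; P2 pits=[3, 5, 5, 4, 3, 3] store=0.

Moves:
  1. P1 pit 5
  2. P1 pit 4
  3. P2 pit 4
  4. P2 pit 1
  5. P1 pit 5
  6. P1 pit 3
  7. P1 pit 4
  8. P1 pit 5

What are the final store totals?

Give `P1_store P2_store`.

Answer: 10 2

Derivation:
Move 1: P1 pit5 -> P1=[4,2,3,2,4,0](1) P2=[4,6,6,5,3,3](0)
Move 2: P1 pit4 -> P1=[4,2,3,2,0,1](2) P2=[5,7,6,5,3,3](0)
Move 3: P2 pit4 -> P1=[5,2,3,2,0,1](2) P2=[5,7,6,5,0,4](1)
Move 4: P2 pit1 -> P1=[6,3,3,2,0,1](2) P2=[5,0,7,6,1,5](2)
Move 5: P1 pit5 -> P1=[6,3,3,2,0,0](3) P2=[5,0,7,6,1,5](2)
Move 6: P1 pit3 -> P1=[6,3,3,0,1,0](9) P2=[0,0,7,6,1,5](2)
Move 7: P1 pit4 -> P1=[6,3,3,0,0,1](9) P2=[0,0,7,6,1,5](2)
Move 8: P1 pit5 -> P1=[6,3,3,0,0,0](10) P2=[0,0,7,6,1,5](2)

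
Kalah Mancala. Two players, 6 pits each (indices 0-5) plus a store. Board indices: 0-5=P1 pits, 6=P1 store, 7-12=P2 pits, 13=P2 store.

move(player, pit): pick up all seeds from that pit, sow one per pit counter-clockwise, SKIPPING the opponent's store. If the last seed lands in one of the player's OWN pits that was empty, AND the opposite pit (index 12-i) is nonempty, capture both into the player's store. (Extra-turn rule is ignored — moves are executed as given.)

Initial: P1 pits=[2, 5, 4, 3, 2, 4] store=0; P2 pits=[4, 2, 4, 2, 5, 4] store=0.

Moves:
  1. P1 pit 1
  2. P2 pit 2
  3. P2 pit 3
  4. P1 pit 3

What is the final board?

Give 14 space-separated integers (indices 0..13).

Answer: 2 0 5 0 4 6 2 5 2 0 0 7 6 2

Derivation:
Move 1: P1 pit1 -> P1=[2,0,5,4,3,5](1) P2=[4,2,4,2,5,4](0)
Move 2: P2 pit2 -> P1=[2,0,5,4,3,5](1) P2=[4,2,0,3,6,5](1)
Move 3: P2 pit3 -> P1=[2,0,5,4,3,5](1) P2=[4,2,0,0,7,6](2)
Move 4: P1 pit3 -> P1=[2,0,5,0,4,6](2) P2=[5,2,0,0,7,6](2)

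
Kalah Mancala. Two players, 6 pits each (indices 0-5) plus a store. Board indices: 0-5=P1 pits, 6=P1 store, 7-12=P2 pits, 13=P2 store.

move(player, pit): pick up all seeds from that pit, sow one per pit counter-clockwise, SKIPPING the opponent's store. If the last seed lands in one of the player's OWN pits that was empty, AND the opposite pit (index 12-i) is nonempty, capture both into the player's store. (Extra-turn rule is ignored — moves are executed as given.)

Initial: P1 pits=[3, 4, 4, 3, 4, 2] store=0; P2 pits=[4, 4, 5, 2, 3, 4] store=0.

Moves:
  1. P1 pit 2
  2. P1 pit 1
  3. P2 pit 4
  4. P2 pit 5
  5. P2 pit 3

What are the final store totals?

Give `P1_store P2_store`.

Answer: 1 8

Derivation:
Move 1: P1 pit2 -> P1=[3,4,0,4,5,3](1) P2=[4,4,5,2,3,4](0)
Move 2: P1 pit1 -> P1=[3,0,1,5,6,4](1) P2=[4,4,5,2,3,4](0)
Move 3: P2 pit4 -> P1=[4,0,1,5,6,4](1) P2=[4,4,5,2,0,5](1)
Move 4: P2 pit5 -> P1=[5,1,2,6,6,4](1) P2=[4,4,5,2,0,0](2)
Move 5: P2 pit3 -> P1=[0,1,2,6,6,4](1) P2=[4,4,5,0,1,0](8)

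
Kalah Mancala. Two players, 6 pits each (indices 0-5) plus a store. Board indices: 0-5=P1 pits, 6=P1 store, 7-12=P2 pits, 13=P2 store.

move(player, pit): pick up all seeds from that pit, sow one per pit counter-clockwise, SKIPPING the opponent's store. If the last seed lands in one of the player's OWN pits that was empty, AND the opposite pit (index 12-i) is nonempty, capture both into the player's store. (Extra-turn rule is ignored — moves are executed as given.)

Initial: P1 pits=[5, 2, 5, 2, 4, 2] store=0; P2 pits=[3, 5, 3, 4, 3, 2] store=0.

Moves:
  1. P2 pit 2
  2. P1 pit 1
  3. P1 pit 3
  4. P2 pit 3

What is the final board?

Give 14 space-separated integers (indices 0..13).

Move 1: P2 pit2 -> P1=[5,2,5,2,4,2](0) P2=[3,5,0,5,4,3](0)
Move 2: P1 pit1 -> P1=[5,0,6,3,4,2](0) P2=[3,5,0,5,4,3](0)
Move 3: P1 pit3 -> P1=[5,0,6,0,5,3](1) P2=[3,5,0,5,4,3](0)
Move 4: P2 pit3 -> P1=[6,1,6,0,5,3](1) P2=[3,5,0,0,5,4](1)

Answer: 6 1 6 0 5 3 1 3 5 0 0 5 4 1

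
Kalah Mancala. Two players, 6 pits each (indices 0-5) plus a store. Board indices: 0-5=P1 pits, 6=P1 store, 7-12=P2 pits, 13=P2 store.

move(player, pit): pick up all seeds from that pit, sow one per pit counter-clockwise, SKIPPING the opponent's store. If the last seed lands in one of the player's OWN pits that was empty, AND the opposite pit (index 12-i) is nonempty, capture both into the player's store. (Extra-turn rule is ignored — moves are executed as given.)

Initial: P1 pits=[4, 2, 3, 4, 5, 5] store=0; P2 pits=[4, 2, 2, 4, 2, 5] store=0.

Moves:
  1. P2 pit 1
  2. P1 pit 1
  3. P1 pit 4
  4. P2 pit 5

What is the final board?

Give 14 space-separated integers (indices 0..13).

Answer: 5 1 5 6 0 6 1 5 1 4 5 2 0 1

Derivation:
Move 1: P2 pit1 -> P1=[4,2,3,4,5,5](0) P2=[4,0,3,5,2,5](0)
Move 2: P1 pit1 -> P1=[4,0,4,5,5,5](0) P2=[4,0,3,5,2,5](0)
Move 3: P1 pit4 -> P1=[4,0,4,5,0,6](1) P2=[5,1,4,5,2,5](0)
Move 4: P2 pit5 -> P1=[5,1,5,6,0,6](1) P2=[5,1,4,5,2,0](1)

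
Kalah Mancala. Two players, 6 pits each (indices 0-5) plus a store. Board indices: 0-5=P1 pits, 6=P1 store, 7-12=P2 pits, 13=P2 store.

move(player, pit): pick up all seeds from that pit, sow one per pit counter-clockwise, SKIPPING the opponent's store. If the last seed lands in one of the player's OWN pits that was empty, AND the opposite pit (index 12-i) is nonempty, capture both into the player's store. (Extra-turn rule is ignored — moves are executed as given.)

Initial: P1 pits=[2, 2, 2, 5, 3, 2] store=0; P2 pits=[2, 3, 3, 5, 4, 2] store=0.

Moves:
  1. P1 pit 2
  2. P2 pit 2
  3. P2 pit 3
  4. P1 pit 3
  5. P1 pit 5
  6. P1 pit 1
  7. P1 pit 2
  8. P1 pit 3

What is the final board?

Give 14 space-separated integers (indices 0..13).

Answer: 3 0 0 0 8 0 7 0 5 1 0 6 4 1

Derivation:
Move 1: P1 pit2 -> P1=[2,2,0,6,4,2](0) P2=[2,3,3,5,4,2](0)
Move 2: P2 pit2 -> P1=[2,2,0,6,4,2](0) P2=[2,3,0,6,5,3](0)
Move 3: P2 pit3 -> P1=[3,3,1,6,4,2](0) P2=[2,3,0,0,6,4](1)
Move 4: P1 pit3 -> P1=[3,3,1,0,5,3](1) P2=[3,4,1,0,6,4](1)
Move 5: P1 pit5 -> P1=[3,3,1,0,5,0](2) P2=[4,5,1,0,6,4](1)
Move 6: P1 pit1 -> P1=[3,0,2,1,6,0](2) P2=[4,5,1,0,6,4](1)
Move 7: P1 pit2 -> P1=[3,0,0,2,7,0](2) P2=[4,5,1,0,6,4](1)
Move 8: P1 pit3 -> P1=[3,0,0,0,8,0](7) P2=[0,5,1,0,6,4](1)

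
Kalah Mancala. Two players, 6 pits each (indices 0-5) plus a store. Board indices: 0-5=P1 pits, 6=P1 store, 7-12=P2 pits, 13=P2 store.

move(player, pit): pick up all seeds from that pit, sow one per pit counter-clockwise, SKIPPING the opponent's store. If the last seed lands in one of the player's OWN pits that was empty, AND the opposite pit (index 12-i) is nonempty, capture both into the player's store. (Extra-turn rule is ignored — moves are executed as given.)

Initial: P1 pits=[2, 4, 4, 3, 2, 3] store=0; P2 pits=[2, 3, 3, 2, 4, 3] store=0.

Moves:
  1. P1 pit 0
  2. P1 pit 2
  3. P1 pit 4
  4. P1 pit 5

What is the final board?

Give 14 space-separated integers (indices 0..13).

Move 1: P1 pit0 -> P1=[0,5,5,3,2,3](0) P2=[2,3,3,2,4,3](0)
Move 2: P1 pit2 -> P1=[0,5,0,4,3,4](1) P2=[3,3,3,2,4,3](0)
Move 3: P1 pit4 -> P1=[0,5,0,4,0,5](2) P2=[4,3,3,2,4,3](0)
Move 4: P1 pit5 -> P1=[0,5,0,4,0,0](3) P2=[5,4,4,3,4,3](0)

Answer: 0 5 0 4 0 0 3 5 4 4 3 4 3 0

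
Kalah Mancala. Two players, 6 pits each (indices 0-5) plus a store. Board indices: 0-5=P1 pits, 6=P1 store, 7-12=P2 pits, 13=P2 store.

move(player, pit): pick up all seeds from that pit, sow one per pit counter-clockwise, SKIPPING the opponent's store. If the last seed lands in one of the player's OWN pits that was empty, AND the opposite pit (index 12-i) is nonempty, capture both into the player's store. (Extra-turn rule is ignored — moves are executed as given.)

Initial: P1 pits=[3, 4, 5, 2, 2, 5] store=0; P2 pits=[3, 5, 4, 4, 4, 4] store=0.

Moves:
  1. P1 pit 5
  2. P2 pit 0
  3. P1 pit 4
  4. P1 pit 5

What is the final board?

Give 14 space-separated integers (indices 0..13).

Move 1: P1 pit5 -> P1=[3,4,5,2,2,0](1) P2=[4,6,5,5,4,4](0)
Move 2: P2 pit0 -> P1=[3,4,5,2,2,0](1) P2=[0,7,6,6,5,4](0)
Move 3: P1 pit4 -> P1=[3,4,5,2,0,1](2) P2=[0,7,6,6,5,4](0)
Move 4: P1 pit5 -> P1=[3,4,5,2,0,0](3) P2=[0,7,6,6,5,4](0)

Answer: 3 4 5 2 0 0 3 0 7 6 6 5 4 0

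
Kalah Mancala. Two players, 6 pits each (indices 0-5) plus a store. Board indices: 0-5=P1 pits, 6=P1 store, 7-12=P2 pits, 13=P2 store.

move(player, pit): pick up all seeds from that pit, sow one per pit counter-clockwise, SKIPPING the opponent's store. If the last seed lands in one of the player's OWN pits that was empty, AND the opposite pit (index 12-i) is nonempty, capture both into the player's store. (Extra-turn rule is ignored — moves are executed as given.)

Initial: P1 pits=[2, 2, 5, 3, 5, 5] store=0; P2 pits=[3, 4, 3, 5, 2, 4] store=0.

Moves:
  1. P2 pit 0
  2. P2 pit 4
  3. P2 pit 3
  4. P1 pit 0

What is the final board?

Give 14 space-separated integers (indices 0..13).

Answer: 0 4 7 4 5 5 0 0 5 4 0 1 6 2

Derivation:
Move 1: P2 pit0 -> P1=[2,2,5,3,5,5](0) P2=[0,5,4,6,2,4](0)
Move 2: P2 pit4 -> P1=[2,2,5,3,5,5](0) P2=[0,5,4,6,0,5](1)
Move 3: P2 pit3 -> P1=[3,3,6,3,5,5](0) P2=[0,5,4,0,1,6](2)
Move 4: P1 pit0 -> P1=[0,4,7,4,5,5](0) P2=[0,5,4,0,1,6](2)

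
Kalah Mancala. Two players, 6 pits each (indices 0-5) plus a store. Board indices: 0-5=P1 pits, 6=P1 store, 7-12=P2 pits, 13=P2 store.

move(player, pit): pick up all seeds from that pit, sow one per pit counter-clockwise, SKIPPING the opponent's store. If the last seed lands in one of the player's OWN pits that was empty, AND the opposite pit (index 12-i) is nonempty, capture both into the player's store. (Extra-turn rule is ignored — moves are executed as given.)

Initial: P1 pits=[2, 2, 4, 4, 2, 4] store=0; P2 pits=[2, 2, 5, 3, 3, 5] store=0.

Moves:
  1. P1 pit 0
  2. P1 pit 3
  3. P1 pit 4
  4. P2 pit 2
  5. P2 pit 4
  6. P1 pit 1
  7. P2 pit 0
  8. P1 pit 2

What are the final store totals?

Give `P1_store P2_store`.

Move 1: P1 pit0 -> P1=[0,3,5,4,2,4](0) P2=[2,2,5,3,3,5](0)
Move 2: P1 pit3 -> P1=[0,3,5,0,3,5](1) P2=[3,2,5,3,3,5](0)
Move 3: P1 pit4 -> P1=[0,3,5,0,0,6](2) P2=[4,2,5,3,3,5](0)
Move 4: P2 pit2 -> P1=[1,3,5,0,0,6](2) P2=[4,2,0,4,4,6](1)
Move 5: P2 pit4 -> P1=[2,4,5,0,0,6](2) P2=[4,2,0,4,0,7](2)
Move 6: P1 pit1 -> P1=[2,0,6,1,1,7](2) P2=[4,2,0,4,0,7](2)
Move 7: P2 pit0 -> P1=[2,0,6,1,1,7](2) P2=[0,3,1,5,1,7](2)
Move 8: P1 pit2 -> P1=[2,0,0,2,2,8](3) P2=[1,4,1,5,1,7](2)

Answer: 3 2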